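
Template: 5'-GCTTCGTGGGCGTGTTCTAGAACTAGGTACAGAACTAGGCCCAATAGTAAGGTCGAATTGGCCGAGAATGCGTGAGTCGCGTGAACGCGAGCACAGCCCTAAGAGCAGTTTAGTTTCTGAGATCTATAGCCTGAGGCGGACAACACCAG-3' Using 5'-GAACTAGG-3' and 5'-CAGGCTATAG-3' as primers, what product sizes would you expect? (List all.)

The forward primer GAACTAGG matches the top strand at positions 20–27, 32–39.
The reverse primer's reverse complement is CTATAGCCTG, matching at positions 124–133.
Each forward site pairs with the reverse site to give a product ending at position 133: sizes 114, 102 bp.

114 bp, 102 bp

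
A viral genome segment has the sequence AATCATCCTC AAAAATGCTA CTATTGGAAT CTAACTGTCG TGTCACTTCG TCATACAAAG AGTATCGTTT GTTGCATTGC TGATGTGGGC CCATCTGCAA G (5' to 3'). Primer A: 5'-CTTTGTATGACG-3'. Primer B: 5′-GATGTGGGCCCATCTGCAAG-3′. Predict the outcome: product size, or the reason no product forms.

Primer A (CTTTGTATGACG) has reverse complement CGTCATACAAAG, which matches the top strand at positions 49–60; primer A anneals to the top strand there with its 3' end pointing upstream toward position 49.
Primer B (GATGTGGGCCCATCTGCAAG) matches the top strand directly at positions 82–101; it anneals to the bottom strand with its 3' end pointing downstream toward position 101.
The 3' ends diverge (primer A extends toward position 1, primer B toward position 101), so the primers never converge on a shared product.

No product — the primers' 3' ends point away from each other.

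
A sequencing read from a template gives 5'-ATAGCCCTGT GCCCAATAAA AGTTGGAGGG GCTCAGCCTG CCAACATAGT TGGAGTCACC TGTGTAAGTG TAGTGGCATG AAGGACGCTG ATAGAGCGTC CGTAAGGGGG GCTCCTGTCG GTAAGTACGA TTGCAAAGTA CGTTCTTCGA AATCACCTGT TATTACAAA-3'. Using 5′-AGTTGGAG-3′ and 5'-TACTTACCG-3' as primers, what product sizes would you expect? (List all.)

107 bp, 80 bp

The forward primer AGTTGGAG matches the top strand at positions 21–28, 48–55.
The reverse primer's reverse complement is CGGTAAGTA, matching at positions 119–127.
Each forward site pairs with the reverse site to give a product ending at position 127: sizes 107, 80 bp.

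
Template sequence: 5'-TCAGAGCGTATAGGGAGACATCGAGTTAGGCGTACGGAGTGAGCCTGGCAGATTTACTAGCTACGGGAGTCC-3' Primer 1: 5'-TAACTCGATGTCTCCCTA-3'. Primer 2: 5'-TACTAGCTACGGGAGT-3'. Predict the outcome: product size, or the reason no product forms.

No product — the primers' 3' ends point away from each other.

Primer 1 (TAACTCGATGTCTCCCTA) has reverse complement TAGGGAGACATCGAGTTA, which matches the top strand at positions 11–28; primer 1 anneals to the top strand there with its 3' end pointing upstream toward position 11.
Primer 2 (TACTAGCTACGGGAGT) matches the top strand directly at positions 55–70; it anneals to the bottom strand with its 3' end pointing downstream toward position 70.
The 3' ends diverge (primer 1 extends toward position 1, primer 2 toward position 72), so the primers never converge on a shared product.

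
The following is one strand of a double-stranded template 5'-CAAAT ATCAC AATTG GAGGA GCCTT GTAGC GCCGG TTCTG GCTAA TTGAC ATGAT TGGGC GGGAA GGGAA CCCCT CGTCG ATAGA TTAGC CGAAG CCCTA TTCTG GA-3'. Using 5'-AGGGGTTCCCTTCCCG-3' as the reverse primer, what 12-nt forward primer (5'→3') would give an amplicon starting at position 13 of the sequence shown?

The reverse primer's reverse complement CGGGAAGGGAACCCCT matches the template at positions 60–75; the product starts at position 13.
The forward primer is identical to the top strand over positions 13–24: TTGGAGGAGCCT.

5'-TTGGAGGAGCCT-3'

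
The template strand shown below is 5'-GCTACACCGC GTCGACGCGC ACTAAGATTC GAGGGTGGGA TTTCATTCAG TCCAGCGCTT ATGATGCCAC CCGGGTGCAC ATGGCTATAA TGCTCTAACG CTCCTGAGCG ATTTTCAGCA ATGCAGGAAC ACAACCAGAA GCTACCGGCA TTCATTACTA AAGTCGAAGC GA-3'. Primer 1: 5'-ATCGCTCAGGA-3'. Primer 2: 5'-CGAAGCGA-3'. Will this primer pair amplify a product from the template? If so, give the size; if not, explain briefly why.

Primer 1 (ATCGCTCAGGA) has reverse complement TCCTGAGCGAT, which matches the top strand at positions 102–112; primer 1 anneals to the top strand there with its 3' end pointing upstream toward position 102.
Primer 2 (CGAAGCGA) matches the top strand directly at positions 165–172; it anneals to the bottom strand with its 3' end pointing downstream toward position 172.
The 3' ends diverge (primer 1 extends toward position 1, primer 2 toward position 172), so the primers never converge on a shared product.

No product — the primers' 3' ends point away from each other.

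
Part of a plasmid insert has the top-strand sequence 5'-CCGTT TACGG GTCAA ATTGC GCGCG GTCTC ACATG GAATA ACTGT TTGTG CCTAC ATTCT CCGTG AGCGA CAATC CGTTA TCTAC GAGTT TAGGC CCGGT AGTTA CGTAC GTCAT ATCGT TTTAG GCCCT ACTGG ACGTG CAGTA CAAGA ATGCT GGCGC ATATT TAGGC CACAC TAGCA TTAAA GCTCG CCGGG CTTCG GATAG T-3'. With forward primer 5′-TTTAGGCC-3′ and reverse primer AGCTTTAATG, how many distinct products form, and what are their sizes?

The forward primer TTTAGGCC matches the top strand at positions 89–96, 121–128, 164–171.
The reverse primer's reverse complement is CATTAAAGCT, matching at positions 179–188.
Each forward site pairs with the reverse site to give a product ending at position 188: sizes 100, 68, 25 bp.

Three products: 100 bp, 68 bp, 25 bp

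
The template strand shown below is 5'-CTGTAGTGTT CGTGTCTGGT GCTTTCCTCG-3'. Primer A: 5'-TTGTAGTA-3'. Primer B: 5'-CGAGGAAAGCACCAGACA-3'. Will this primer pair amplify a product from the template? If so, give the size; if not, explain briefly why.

No product — primer A has no binding site in the template.

Primer A (TTGTAGTA) does not match the top strand, and its reverse complement TACTACAA does not match either.
With no annealing site for primer A, no amplification occurs.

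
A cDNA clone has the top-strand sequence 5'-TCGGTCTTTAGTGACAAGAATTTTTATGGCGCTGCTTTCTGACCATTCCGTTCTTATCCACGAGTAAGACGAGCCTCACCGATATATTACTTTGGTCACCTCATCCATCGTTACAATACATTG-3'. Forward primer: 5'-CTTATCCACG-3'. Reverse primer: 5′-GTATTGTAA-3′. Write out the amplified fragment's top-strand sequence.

Forward primer CTTATCCACG is found on the top strand at positions 53–62.
The reverse primer's reverse complement is TTACAATAC, which matches the template at positions 111–119.
The product is the template from position 53 through 119 (67 bp).

5'-CTTATCCACGAGTAAGACGAGCCTCACCGATATATTACTTTGGTCACCTCATCCATCGTTACAATAC-3'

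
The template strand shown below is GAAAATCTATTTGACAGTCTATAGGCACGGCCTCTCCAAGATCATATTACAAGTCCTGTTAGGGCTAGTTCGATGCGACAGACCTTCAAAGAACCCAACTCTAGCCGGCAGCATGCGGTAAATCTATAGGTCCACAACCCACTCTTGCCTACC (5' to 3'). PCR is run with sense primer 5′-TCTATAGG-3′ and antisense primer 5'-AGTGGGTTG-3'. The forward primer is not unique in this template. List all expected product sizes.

126 bp, 21 bp

The forward primer TCTATAGG matches the top strand at positions 18–25, 123–130.
The reverse primer's reverse complement is CAACCCACT, matching at positions 135–143.
Each forward site pairs with the reverse site to give a product ending at position 143: sizes 126, 21 bp.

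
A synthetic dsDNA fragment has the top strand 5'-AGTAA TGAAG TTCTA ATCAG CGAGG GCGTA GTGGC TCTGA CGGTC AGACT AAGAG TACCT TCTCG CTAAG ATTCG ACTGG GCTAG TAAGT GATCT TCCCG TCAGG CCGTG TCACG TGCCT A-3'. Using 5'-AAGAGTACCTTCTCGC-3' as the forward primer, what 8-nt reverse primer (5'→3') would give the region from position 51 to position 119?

The product's 3' end on the top strand is position 119.
The reverse primer anneals to the top strand over positions 112–119, i.e. to CACGTGCC.
Its sequence written 5'→3' is the reverse complement: GGCACGTG.

5'-GGCACGTG-3'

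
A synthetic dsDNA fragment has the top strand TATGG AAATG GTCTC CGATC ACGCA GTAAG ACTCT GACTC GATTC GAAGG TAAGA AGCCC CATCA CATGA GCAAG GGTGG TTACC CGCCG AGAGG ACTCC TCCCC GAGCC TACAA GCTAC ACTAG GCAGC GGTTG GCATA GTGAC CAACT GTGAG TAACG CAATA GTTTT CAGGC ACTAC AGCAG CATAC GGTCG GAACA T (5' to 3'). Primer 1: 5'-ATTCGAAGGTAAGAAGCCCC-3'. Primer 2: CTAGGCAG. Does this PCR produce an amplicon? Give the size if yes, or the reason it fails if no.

Primer 1 (ATTCGAAGGTAAGAAGCCCC) matches the top strand at positions 42–61 (3' end points downstream).
Primer 2 (CTAGGCAG) also matches the top strand directly, at positions 122–129 — its reverse complement CTGCCTAG is not present.
Both primers anneal to the bottom strand with 3' ends pointing the same way, so neither can prime synthesis back toward the other.

No product — both primers anneal to the same strand and extend in the same direction.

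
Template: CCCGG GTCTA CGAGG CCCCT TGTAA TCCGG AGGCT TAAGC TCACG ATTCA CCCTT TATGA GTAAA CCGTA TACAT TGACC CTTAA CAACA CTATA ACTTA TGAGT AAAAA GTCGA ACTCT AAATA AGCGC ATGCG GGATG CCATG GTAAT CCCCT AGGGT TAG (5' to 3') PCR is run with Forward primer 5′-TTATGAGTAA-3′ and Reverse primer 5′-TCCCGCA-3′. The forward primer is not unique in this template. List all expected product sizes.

84 bp, 41 bp

The forward primer TTATGAGTAA matches the top strand at positions 55–64, 98–107.
The reverse primer's reverse complement is TGCGGGA, matching at positions 132–138.
Each forward site pairs with the reverse site to give a product ending at position 138: sizes 84, 41 bp.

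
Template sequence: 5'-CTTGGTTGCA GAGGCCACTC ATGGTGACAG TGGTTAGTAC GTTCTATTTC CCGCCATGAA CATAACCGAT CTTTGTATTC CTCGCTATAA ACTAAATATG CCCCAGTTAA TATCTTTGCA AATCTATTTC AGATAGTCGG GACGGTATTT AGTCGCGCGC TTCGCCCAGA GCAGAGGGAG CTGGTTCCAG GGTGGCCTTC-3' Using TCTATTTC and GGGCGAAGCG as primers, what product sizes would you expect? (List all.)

The forward primer TCTATTTC matches the top strand at positions 43–50, 123–130.
The reverse primer's reverse complement is CGCTTCGCCC, matching at positions 158–167.
Each forward site pairs with the reverse site to give a product ending at position 167: sizes 125, 45 bp.

125 bp, 45 bp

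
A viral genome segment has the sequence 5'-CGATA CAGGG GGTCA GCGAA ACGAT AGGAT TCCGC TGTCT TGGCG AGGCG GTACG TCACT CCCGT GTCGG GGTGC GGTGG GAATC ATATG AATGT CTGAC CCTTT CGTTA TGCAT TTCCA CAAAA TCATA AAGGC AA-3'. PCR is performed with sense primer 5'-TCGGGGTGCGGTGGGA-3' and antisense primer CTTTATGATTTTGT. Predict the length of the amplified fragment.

The forward primer matches the template at positions 67–82.
The reverse primer's reverse complement is ACAAAATCATAAAG, which matches the template at positions 120–133.
The product runs from position 67 to position 133, so its length is 133 − 67 + 1 = 67 bp.

67 bp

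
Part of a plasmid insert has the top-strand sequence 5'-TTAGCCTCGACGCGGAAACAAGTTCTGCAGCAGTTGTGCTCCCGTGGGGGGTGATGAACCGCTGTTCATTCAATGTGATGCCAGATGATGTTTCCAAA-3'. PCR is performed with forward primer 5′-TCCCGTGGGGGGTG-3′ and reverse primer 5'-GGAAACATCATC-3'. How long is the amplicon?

56 bp

The forward primer matches the template at positions 40–53.
The reverse primer's reverse complement is GATGATGTTTCC, which matches the template at positions 84–95.
The product runs from position 40 to position 95, so its length is 95 − 40 + 1 = 56 bp.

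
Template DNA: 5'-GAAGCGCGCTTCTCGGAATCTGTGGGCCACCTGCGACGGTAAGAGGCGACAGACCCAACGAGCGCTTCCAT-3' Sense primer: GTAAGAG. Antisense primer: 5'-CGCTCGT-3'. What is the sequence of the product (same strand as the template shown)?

The forward primer matches the template at positions 39–45.
The reverse primer's reverse complement is ACGAGCG, which matches the template at positions 58–64.
The product is the template from position 39 through 64 (26 bp).

5'-GTAAGAGGCGACAGACCCAACGAGCG-3'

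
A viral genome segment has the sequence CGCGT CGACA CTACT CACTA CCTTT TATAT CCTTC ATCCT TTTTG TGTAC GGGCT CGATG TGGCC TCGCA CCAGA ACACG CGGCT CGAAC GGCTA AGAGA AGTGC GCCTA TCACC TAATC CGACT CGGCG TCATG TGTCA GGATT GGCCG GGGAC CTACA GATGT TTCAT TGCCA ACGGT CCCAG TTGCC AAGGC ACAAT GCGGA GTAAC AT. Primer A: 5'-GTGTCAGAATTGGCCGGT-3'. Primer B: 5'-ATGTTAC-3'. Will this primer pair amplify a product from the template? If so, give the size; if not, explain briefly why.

No product — primer A has no binding site in the template.

Primer A (GTGTCAGAATTGGCCGGT) does not match the top strand, and its reverse complement ACCGGCCAATTCTGACAC does not match either.
With no annealing site for primer A, no amplification occurs.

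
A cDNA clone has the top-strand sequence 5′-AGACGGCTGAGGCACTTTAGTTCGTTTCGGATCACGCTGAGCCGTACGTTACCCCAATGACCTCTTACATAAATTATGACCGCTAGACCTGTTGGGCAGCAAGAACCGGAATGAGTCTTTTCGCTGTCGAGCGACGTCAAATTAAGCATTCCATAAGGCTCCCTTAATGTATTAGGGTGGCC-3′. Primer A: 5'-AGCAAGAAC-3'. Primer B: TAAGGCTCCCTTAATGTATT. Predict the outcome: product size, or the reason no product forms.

No product — both primers anneal to the same strand and extend in the same direction.

Primer A (AGCAAGAAC) matches the top strand at positions 98–106 (3' end points downstream).
Primer B (TAAGGCTCCCTTAATGTATT) also matches the top strand directly, at positions 154–173 — its reverse complement AATACATTAAGGGAGCCTTA is not present.
Both primers anneal to the bottom strand with 3' ends pointing the same way, so neither can prime synthesis back toward the other.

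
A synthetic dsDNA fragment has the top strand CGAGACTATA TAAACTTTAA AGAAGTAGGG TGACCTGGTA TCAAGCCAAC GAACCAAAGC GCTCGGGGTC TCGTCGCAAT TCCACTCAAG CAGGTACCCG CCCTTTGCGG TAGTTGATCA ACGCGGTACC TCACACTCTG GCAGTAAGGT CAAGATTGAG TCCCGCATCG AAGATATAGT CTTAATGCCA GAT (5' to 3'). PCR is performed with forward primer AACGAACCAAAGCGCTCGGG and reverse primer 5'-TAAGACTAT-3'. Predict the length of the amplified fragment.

137 bp

Forward primer AACGAACCAAAGCGCTCGGG is found on the top strand at positions 48–67.
The reverse primer's reverse complement is ATAGTCTTA, which matches the template at positions 176–184.
The product runs from position 48 to position 184, so its length is 184 − 48 + 1 = 137 bp.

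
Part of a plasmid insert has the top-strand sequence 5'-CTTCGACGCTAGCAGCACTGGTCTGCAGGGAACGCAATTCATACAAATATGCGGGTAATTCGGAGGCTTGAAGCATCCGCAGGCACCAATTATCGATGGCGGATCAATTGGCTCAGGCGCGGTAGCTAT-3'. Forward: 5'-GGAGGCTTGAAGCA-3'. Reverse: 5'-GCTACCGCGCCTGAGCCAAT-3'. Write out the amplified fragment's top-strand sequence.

5'-GGAGGCTTGAAGCATCCGCAGGCACCAATTATCGATGGCGGATCAATTGGCTCAGGCGCGGTAGC-3'

Forward primer GGAGGCTTGAAGCA is found on the top strand at positions 62–75.
The reverse primer's reverse complement is ATTGGCTCAGGCGCGGTAGC, which matches the template at positions 107–126.
The product is the template from position 62 through 126 (65 bp).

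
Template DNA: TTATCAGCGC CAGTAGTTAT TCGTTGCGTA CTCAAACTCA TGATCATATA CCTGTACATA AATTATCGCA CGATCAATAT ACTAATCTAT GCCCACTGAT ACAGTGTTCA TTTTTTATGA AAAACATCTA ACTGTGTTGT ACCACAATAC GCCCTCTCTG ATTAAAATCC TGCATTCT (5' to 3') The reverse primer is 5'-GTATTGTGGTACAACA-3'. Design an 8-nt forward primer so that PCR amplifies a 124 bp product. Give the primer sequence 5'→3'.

The reverse primer's reverse complement TGTTGTACCACAATAC matches the template at positions 135–150, so the product ends at position 150.
A 124 bp product then starts at position 150 − 124 + 1 = 27.
The forward primer is identical to the top strand there: CGTACTCA.

5'-CGTACTCA-3'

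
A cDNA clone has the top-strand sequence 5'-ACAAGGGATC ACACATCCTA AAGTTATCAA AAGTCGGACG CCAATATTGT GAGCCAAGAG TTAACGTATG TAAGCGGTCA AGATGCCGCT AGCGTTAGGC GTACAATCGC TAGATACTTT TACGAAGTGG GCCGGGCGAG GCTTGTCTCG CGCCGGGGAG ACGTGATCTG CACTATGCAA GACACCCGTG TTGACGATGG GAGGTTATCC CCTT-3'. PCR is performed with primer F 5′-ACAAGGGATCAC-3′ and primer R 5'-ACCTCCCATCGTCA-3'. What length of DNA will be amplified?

Scanning the template, ACAAGGGATCAC occurs at positions 1–12; this primer anneals to the bottom strand there with its 3' end pointing downstream.
Taking the reverse complement of ACCTCCCATCGTCA gives TGACGATGGGAGGT, found at positions 192–205 on the template; the primer anneals here to the top strand with its 3' end pointing upstream.
The product runs from position 1 to position 205, so its length is 205 − 1 + 1 = 205 bp.

205 bp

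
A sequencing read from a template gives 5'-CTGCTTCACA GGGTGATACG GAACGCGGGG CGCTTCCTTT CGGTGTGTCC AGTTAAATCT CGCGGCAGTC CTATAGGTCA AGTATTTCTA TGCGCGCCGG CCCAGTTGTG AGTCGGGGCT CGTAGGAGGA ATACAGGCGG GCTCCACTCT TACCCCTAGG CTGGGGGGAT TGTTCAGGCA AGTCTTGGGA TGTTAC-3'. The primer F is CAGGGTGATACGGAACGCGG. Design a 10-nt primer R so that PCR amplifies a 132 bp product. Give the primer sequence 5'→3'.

The forward primer binds at positions 9–28, so a 132 bp product ends at position 9 + 132 − 1 = 140.
The reverse primer anneals to the top strand over positions 131–140, i.e. to ATACAGGCGG.
Its sequence written 5'→3' is the reverse complement: CCGCCTGTAT.

5'-CCGCCTGTAT-3'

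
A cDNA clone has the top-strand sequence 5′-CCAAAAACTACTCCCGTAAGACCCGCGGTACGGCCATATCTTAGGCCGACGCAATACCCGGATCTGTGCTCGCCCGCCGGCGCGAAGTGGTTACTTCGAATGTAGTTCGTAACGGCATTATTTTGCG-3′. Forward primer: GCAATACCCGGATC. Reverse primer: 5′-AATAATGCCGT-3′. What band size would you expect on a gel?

Scanning the template, GCAATACCCGGATC occurs at positions 51–64; this primer anneals to the bottom strand there with its 3' end pointing downstream.
Reverse complement of the reverse primer: ACGGCATTATT. This occurs on the top strand at positions 112–122.
Product length = (reverse-primer end) − (forward-primer start) + 1 = 122 − 51 + 1 = 72 bp.

72 bp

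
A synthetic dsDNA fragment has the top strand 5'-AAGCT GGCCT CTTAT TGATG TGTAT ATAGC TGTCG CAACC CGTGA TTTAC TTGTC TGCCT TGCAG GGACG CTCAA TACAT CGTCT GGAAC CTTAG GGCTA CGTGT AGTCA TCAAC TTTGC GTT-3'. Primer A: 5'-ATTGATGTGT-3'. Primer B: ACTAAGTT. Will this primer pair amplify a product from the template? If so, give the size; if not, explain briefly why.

No product — primer B has no binding site in the template.

Primer B (ACTAAGTT) does not match the top strand, and its reverse complement AACTTAGT does not match either.
With no annealing site for primer B, no amplification occurs.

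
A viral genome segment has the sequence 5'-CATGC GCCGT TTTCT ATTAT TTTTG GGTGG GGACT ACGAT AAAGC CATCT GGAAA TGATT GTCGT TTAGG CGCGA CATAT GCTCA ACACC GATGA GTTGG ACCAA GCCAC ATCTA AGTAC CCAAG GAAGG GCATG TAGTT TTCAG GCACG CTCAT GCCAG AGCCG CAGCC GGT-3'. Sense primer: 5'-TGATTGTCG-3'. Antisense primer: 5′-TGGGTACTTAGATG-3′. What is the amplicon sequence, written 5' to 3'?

Scanning the template, TGATTGTCG occurs at positions 56–64; this primer anneals to the bottom strand there with its 3' end pointing downstream.
The reverse primer's reverse complement is CATCTAAGTACCCA, which matches the template at positions 110–123.
The product is the template from position 56 through 123 (68 bp).

5'-TGATTGTCGTTTAGGCGCGACATATGCTCAACACCGATGAGTTGGACCAAGCCACATCTAAGTACCCA-3'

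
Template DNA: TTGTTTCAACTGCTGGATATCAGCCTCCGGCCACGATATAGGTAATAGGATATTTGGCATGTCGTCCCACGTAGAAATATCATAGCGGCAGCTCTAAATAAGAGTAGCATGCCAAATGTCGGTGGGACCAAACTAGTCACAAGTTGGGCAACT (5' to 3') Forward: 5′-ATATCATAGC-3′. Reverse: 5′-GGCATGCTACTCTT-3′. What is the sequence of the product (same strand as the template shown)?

Scanning the template, ATATCATAGC occurs at positions 77–86; this primer anneals to the bottom strand there with its 3' end pointing downstream.
The reverse primer's reverse complement is AAGAGTAGCATGCC, which matches the template at positions 100–113.
The product is the template from position 77 through 113 (37 bp).

5'-ATATCATAGCGGCAGCTCTAAATAAGAGTAGCATGCC-3'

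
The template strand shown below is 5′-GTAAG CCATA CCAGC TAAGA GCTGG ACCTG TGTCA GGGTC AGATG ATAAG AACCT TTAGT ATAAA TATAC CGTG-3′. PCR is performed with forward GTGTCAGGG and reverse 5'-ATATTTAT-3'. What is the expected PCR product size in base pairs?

39 bp

Forward primer GTGTCAGGG is found on the top strand at positions 30–38.
The reverse primer's reverse complement is ATAAATAT, which matches the template at positions 61–68.
Amplicon spans positions 30–68: 39 bp.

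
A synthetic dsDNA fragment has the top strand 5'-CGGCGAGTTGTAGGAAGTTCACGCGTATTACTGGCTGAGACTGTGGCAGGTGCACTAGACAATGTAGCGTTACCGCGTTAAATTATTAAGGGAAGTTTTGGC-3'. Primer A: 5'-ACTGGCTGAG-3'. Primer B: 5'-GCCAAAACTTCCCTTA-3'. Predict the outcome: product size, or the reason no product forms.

Primer A (ACTGGCTGAG) matches the top strand at positions 30–39; it acts as a forward primer.
Primer B's reverse complement is TAAGGGAAGTTTTGGC, matching the top strand at positions 87–102; it acts as a reverse primer.
The 3' ends face each other across positions 30–102, giving a 73 bp product.

Yes — a 73 bp product.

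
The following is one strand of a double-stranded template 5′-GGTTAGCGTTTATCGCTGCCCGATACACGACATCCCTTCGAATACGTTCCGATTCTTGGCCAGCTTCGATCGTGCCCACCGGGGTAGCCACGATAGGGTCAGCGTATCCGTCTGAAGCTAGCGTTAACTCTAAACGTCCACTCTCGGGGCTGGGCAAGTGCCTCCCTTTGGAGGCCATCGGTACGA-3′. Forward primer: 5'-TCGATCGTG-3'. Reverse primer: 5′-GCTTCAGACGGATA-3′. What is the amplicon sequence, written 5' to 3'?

5'-TCGATCGTGCCCACCGGGGTAGCCACGATAGGGTCAGCGTATCCGTCTGAAGC-3'

Scanning the template, TCGATCGTG occurs at positions 66–74; this primer anneals to the bottom strand there with its 3' end pointing downstream.
Reverse complement of the reverse primer: TATCCGTCTGAAGC. This occurs on the top strand at positions 105–118.
The product is the template from position 66 through 118 (53 bp).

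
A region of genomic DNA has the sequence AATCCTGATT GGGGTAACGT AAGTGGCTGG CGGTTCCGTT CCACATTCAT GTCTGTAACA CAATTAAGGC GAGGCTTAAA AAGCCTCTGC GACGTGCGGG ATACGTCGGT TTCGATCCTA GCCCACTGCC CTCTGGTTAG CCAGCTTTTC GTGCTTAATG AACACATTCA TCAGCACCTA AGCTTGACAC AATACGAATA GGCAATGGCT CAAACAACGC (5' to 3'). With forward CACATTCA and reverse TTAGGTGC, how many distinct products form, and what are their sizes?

The forward primer CACATTCA matches the top strand at positions 42–49, 163–170.
The reverse primer's reverse complement is GCACCTAA, matching at positions 174–181.
Each forward site pairs with the reverse site to give a product ending at position 181: sizes 140, 19 bp.

Two products: 140 bp, 19 bp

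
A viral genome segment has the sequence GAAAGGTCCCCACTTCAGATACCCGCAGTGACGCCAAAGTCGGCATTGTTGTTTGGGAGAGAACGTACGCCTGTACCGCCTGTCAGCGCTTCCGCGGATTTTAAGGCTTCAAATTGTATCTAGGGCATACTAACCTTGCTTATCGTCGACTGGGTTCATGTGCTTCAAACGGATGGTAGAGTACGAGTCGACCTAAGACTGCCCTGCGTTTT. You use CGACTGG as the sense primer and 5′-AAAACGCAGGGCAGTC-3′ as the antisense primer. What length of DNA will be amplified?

66 bp

Scanning the template, CGACTGG occurs at positions 147–153; this primer anneals to the bottom strand there with its 3' end pointing downstream.
The reverse primer's reverse complement is GACTGCCCTGCGTTTT, which matches the template at positions 197–212.
Amplicon spans positions 147–212: 66 bp.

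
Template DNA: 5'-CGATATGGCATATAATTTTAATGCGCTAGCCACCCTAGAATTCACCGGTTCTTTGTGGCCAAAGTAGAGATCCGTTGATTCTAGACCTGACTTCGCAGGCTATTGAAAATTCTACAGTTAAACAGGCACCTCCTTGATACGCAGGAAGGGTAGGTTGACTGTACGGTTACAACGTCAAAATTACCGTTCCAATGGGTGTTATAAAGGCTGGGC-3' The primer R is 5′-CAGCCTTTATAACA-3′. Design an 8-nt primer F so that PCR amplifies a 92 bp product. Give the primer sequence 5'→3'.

The reverse primer's reverse complement TGTTATAAAGGCTG matches the template at positions 197–210, so the product ends at position 210.
A 92 bp product then starts at position 210 − 92 + 1 = 119.
The forward primer is identical to the top strand there: TAAACAGG.

5'-TAAACAGG-3'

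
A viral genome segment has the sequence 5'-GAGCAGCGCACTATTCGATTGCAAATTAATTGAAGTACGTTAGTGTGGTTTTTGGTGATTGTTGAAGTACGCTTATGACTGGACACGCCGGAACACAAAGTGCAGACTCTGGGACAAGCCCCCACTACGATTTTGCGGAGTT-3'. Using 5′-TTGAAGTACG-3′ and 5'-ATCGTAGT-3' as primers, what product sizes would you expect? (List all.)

102 bp, 70 bp

The forward primer TTGAAGTACG matches the top strand at positions 30–39, 62–71.
The reverse primer's reverse complement is ACTACGAT, matching at positions 124–131.
Each forward site pairs with the reverse site to give a product ending at position 131: sizes 102, 70 bp.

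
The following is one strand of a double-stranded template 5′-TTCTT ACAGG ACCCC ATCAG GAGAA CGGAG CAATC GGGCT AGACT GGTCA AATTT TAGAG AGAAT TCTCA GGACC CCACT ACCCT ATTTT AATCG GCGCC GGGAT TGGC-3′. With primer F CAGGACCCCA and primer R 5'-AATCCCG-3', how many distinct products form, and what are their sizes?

Two products: 100 bp, 38 bp

The forward primer CAGGACCCCA matches the top strand at positions 7–16, 69–78.
The reverse primer's reverse complement is CGGGATT, matching at positions 100–106.
Each forward site pairs with the reverse site to give a product ending at position 106: sizes 100, 38 bp.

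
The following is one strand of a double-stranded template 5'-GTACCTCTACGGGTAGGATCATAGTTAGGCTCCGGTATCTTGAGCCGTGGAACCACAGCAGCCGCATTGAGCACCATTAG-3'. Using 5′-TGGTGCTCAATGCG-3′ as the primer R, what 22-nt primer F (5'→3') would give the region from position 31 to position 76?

5'-TCCGGTATCTTGAGCCGTGGAA-3'

The reverse primer's reverse complement CGCATTGAGCACCA matches the template at positions 63–76; the product starts at position 31.
The forward primer is identical to the top strand over positions 31–52: TCCGGTATCTTGAGCCGTGGAA.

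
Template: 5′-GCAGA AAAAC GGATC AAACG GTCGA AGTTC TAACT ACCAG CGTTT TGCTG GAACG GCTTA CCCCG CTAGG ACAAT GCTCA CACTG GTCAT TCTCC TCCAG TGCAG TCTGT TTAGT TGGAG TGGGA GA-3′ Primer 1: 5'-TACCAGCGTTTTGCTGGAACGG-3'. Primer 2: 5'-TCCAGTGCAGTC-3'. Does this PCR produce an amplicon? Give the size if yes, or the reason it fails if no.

Primer 1 (TACCAGCGTTTTGCTGGAACGG) matches the top strand at positions 35–56 (3' end points downstream).
Primer 2 (TCCAGTGCAGTC) also matches the top strand directly, at positions 96–107 — its reverse complement GACTGCACTGGA is not present.
Both primers anneal to the bottom strand with 3' ends pointing the same way, so neither can prime synthesis back toward the other.

No product — both primers anneal to the same strand and extend in the same direction.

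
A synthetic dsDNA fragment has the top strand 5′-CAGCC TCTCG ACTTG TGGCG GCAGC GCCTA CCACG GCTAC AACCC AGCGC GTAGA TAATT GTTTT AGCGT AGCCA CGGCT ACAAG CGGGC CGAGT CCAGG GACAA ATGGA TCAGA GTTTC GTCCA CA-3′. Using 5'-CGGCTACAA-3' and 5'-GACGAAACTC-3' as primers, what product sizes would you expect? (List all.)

90 bp, 48 bp

The forward primer CGGCTACAA matches the top strand at positions 34–42, 76–84.
The reverse primer's reverse complement is GAGTTTCGTC, matching at positions 114–123.
Each forward site pairs with the reverse site to give a product ending at position 123: sizes 90, 48 bp.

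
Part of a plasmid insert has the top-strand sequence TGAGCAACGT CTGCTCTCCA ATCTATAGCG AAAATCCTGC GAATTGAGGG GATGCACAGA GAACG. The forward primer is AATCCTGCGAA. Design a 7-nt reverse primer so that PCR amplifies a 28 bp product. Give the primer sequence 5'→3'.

5'-TCTGTGC-3'

The forward primer binds at positions 33–43, so a 28 bp product ends at position 33 + 28 − 1 = 60.
The reverse primer anneals to the top strand over positions 54–60, i.e. to GCACAGA.
Its sequence written 5'→3' is the reverse complement: TCTGTGC.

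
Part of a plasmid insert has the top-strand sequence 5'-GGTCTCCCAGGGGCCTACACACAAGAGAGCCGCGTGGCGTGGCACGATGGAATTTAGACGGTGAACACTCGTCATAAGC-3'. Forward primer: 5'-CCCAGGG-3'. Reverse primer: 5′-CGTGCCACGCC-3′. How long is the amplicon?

41 bp

Scanning the template, CCCAGGG occurs at positions 6–12; this primer anneals to the bottom strand there with its 3' end pointing downstream.
Reverse complement of the reverse primer: GGCGTGGCACG. This occurs on the top strand at positions 36–46.
Product length = (reverse-primer end) − (forward-primer start) + 1 = 46 − 6 + 1 = 41 bp.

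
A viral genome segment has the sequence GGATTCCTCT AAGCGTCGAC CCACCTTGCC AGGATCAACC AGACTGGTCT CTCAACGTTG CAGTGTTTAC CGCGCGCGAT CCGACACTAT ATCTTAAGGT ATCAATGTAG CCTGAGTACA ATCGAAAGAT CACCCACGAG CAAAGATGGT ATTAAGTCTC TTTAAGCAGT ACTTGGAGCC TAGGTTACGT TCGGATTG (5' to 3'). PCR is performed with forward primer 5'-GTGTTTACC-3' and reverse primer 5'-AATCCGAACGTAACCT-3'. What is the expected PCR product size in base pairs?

Scanning the template, GTGTTTACC occurs at positions 63–71; this primer anneals to the bottom strand there with its 3' end pointing downstream.
Taking the reverse complement of AATCCGAACGTAACCT gives AGGTTACGTTCGGATT, found at positions 182–197 on the template; the primer anneals here to the top strand with its 3' end pointing upstream.
The product runs from position 63 to position 197, so its length is 197 − 63 + 1 = 135 bp.

135 bp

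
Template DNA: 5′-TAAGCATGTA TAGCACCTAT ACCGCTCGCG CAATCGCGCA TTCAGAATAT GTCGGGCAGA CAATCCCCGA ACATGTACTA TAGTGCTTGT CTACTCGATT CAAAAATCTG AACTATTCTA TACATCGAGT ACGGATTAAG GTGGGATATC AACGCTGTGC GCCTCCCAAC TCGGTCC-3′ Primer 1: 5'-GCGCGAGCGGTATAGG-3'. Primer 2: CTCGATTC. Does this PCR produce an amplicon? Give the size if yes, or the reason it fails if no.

Primer 1 (GCGCGAGCGGTATAGG) has reverse complement CCTATACCGCTCGCGC, which matches the top strand at positions 16–31; primer 1 anneals to the top strand there with its 3' end pointing upstream toward position 16.
Primer 2 (CTCGATTC) matches the top strand directly at positions 94–101; it anneals to the bottom strand with its 3' end pointing downstream toward position 101.
The 3' ends diverge (primer 1 extends toward position 1, primer 2 toward position 177), so the primers never converge on a shared product.

No product — the primers' 3' ends point away from each other.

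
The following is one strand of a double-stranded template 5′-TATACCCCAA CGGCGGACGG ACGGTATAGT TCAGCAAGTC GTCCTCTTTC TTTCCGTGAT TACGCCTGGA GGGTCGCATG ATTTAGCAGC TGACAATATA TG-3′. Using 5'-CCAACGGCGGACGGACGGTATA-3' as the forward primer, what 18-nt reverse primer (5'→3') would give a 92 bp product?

The forward primer binds at positions 7–28, so a 92 bp product ends at position 7 + 92 − 1 = 98.
The reverse primer anneals to the top strand over positions 81–98, i.e. to ATTTAGCAGCTGACAATA.
Its sequence written 5'→3' is the reverse complement: TATTGTCAGCTGCTAAAT.

5'-TATTGTCAGCTGCTAAAT-3'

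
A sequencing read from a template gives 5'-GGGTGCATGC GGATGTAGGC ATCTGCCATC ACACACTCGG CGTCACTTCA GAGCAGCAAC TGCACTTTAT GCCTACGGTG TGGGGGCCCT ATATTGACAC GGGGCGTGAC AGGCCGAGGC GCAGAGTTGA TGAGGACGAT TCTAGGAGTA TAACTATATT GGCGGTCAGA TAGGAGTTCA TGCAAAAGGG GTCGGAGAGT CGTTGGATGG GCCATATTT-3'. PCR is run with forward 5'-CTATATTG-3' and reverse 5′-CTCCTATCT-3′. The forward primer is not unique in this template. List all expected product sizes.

88 bp, 23 bp

The forward primer CTATATTG matches the top strand at positions 89–96, 154–161.
The reverse primer's reverse complement is AGATAGGAG, matching at positions 168–176.
Each forward site pairs with the reverse site to give a product ending at position 176: sizes 88, 23 bp.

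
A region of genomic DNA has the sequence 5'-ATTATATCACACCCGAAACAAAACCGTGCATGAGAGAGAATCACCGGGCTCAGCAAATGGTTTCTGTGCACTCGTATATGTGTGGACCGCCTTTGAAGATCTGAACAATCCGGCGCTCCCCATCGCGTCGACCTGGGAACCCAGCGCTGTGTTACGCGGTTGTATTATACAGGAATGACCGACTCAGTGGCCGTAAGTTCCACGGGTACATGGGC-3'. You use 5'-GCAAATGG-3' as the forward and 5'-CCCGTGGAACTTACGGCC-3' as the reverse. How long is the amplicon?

154 bp

Scanning the template, GCAAATGG occurs at positions 53–60; this primer anneals to the bottom strand there with its 3' end pointing downstream.
The reverse primer's reverse complement is GGCCGTAAGTTCCACGGG, which matches the template at positions 189–206.
Amplicon spans positions 53–206: 154 bp.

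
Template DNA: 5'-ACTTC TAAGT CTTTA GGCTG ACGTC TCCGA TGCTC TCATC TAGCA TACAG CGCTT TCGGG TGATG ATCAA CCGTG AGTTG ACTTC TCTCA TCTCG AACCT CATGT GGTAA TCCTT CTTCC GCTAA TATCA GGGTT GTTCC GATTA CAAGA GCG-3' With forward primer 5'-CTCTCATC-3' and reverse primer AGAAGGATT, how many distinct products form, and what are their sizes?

The forward primer CTCTCATC matches the top strand at positions 33–40, 85–92.
The reverse primer's reverse complement is AATCCTTCT, matching at positions 109–117.
Each forward site pairs with the reverse site to give a product ending at position 117: sizes 85, 33 bp.

Two products: 85 bp, 33 bp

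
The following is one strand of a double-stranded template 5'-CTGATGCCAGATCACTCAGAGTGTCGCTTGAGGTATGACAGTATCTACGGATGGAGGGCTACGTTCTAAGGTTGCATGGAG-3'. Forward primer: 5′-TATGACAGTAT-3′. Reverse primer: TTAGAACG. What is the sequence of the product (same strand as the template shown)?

Forward primer TATGACAGTAT is found on the top strand at positions 34–44.
Taking the reverse complement of TTAGAACG gives CGTTCTAA, found at positions 62–69 on the template; the primer anneals here to the top strand with its 3' end pointing upstream.
The product is the template from position 34 through 69 (36 bp).

5'-TATGACAGTATCTACGGATGGAGGGCTACGTTCTAA-3'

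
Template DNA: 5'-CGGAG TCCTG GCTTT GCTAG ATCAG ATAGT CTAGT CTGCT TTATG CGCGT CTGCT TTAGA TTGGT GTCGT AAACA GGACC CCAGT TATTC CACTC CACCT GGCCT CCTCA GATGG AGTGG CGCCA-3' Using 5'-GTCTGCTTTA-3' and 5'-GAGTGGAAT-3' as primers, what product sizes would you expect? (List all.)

The forward primer GTCTGCTTTA matches the top strand at positions 34–43, 49–58.
The reverse primer's reverse complement is ATTCCACTC, matching at positions 87–95.
Each forward site pairs with the reverse site to give a product ending at position 95: sizes 62, 47 bp.

62 bp, 47 bp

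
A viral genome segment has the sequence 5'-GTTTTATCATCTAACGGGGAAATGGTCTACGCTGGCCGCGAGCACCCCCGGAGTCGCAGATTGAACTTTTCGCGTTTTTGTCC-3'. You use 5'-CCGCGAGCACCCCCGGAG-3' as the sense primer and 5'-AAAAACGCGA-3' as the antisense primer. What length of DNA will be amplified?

44 bp

Forward primer CCGCGAGCACCCCCGGAG is found on the top strand at positions 36–53.
The reverse primer's reverse complement is TCGCGTTTTT, which matches the template at positions 70–79.
The product runs from position 36 to position 79, so its length is 79 − 36 + 1 = 44 bp.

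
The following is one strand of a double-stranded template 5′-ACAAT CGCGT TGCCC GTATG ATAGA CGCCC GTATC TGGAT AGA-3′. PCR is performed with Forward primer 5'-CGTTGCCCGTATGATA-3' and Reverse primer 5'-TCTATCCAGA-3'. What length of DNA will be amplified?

The forward primer matches the template at positions 8–23.
Reverse complement of the reverse primer: TCTGGATAGA. This occurs on the top strand at positions 34–43.
Product length = (reverse-primer end) − (forward-primer start) + 1 = 43 − 8 + 1 = 36 bp.

36 bp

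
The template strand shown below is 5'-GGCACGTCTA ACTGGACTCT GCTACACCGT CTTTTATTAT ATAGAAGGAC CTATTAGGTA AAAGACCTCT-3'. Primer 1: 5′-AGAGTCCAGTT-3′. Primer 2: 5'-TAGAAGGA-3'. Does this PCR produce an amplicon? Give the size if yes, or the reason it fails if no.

No product — the primers' 3' ends point away from each other.

Primer 1 (AGAGTCCAGTT) has reverse complement AACTGGACTCT, which matches the top strand at positions 10–20; primer 1 anneals to the top strand there with its 3' end pointing upstream toward position 10.
Primer 2 (TAGAAGGA) matches the top strand directly at positions 42–49; it anneals to the bottom strand with its 3' end pointing downstream toward position 49.
The 3' ends diverge (primer 1 extends toward position 1, primer 2 toward position 70), so the primers never converge on a shared product.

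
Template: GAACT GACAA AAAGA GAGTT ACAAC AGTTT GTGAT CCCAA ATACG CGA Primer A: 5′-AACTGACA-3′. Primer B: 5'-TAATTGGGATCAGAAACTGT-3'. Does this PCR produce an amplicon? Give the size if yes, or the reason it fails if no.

No product — primer B has no binding site in the template.

Primer B (TAATTGGGATCAGAAACTGT) does not match the top strand, and its reverse complement ACAGTTTCTGATCCCAATTA does not match either.
With no annealing site for primer B, no amplification occurs.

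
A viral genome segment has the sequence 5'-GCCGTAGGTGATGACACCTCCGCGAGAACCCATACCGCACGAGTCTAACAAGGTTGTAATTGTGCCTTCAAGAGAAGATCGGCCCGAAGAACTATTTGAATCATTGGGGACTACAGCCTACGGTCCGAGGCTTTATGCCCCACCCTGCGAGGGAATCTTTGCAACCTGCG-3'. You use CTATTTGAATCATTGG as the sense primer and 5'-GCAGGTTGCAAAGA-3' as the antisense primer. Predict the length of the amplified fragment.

The forward primer matches the template at positions 92–107.
Reverse complement of the reverse primer: TCTTTGCAACCTGC. This occurs on the top strand at positions 156–169.
Product length = (reverse-primer end) − (forward-primer start) + 1 = 169 − 92 + 1 = 78 bp.

78 bp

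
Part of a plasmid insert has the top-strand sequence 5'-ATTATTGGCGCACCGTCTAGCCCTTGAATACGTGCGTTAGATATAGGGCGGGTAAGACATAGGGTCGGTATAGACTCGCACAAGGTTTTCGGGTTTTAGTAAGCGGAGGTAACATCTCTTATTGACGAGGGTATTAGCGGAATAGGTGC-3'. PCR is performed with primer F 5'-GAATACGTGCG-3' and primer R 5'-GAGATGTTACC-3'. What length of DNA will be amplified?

Scanning the template, GAATACGTGCG occurs at positions 26–36; this primer anneals to the bottom strand there with its 3' end pointing downstream.
The reverse primer's reverse complement is GGTAACATCTC, which matches the template at positions 108–118.
Amplicon spans positions 26–118: 93 bp.

93 bp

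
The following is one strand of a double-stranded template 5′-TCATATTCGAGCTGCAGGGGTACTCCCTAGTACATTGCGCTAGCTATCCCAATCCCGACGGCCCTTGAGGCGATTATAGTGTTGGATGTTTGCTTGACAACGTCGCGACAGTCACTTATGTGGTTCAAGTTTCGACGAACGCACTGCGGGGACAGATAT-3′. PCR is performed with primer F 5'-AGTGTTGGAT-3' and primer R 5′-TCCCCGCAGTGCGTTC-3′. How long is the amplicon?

Scanning the template, AGTGTTGGAT occurs at positions 78–87; this primer anneals to the bottom strand there with its 3' end pointing downstream.
The reverse primer's reverse complement is GAACGCACTGCGGGGA, which matches the template at positions 137–152.
Amplicon spans positions 78–152: 75 bp.

75 bp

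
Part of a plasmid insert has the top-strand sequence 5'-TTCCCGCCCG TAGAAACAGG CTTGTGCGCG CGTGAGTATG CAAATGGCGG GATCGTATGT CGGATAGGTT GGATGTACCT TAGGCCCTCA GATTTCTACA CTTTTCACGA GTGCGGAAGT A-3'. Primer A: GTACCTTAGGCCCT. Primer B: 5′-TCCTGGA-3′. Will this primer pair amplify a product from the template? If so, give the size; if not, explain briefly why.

No product — primer B has no binding site in the template.

Primer B (TCCTGGA) does not match the top strand, and its reverse complement TCCAGGA does not match either.
With no annealing site for primer B, no amplification occurs.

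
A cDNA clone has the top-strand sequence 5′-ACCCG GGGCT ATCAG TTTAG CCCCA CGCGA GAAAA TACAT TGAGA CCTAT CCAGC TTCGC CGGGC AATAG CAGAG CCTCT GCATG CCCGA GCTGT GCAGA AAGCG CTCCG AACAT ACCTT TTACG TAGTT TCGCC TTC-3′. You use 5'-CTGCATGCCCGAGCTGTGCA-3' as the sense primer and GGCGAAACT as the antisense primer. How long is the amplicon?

57 bp

Scanning the template, CTGCATGCCCGAGCTGTGCA occurs at positions 79–98; this primer anneals to the bottom strand there with its 3' end pointing downstream.
Taking the reverse complement of GGCGAAACT gives AGTTTCGCC, found at positions 127–135 on the template; the primer anneals here to the top strand with its 3' end pointing upstream.
Product length = (reverse-primer end) − (forward-primer start) + 1 = 135 − 79 + 1 = 57 bp.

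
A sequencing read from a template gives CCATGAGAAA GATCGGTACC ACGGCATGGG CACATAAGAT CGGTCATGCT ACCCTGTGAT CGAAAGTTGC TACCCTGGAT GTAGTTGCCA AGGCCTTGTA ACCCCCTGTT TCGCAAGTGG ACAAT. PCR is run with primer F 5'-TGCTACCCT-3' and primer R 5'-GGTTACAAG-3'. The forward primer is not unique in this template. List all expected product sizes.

The forward primer TGCTACCCT matches the top strand at positions 47–55, 68–76.
The reverse primer's reverse complement is CTTGTAACC, matching at positions 95–103.
Each forward site pairs with the reverse site to give a product ending at position 103: sizes 57, 36 bp.

57 bp, 36 bp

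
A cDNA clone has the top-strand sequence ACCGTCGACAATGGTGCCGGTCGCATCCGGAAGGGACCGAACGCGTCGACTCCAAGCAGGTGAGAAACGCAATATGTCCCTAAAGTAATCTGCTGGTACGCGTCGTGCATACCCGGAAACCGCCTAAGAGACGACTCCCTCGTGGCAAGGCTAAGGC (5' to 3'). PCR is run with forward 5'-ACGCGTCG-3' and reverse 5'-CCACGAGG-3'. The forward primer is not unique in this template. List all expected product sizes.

The forward primer ACGCGTCG matches the top strand at positions 41–48, 98–105.
The reverse primer's reverse complement is CCTCGTGG, matching at positions 138–145.
Each forward site pairs with the reverse site to give a product ending at position 145: sizes 105, 48 bp.

105 bp, 48 bp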